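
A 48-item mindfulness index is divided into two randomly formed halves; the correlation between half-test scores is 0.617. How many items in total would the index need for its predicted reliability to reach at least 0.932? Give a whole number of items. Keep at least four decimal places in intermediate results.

r_full = 2(0.617)/(1 + 0.617) = 0.7631
n = r_tgt(1 − r_full) / [r_full(1 − r_tgt)] = 0.932 × 0.2369 / (0.7631 × 0.068) ≈ 4.2549
Required items = 4.2549 × 48 = 204.24, so 205 items.

205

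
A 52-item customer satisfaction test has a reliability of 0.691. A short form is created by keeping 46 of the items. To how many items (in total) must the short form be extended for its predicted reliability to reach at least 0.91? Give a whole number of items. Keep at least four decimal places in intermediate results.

236

First, r for the 46-item form: n = 46/52 = 0.8846, so r_46 = 0.8846·0.691/(1 + (0.8846 − 1)·0.691) = 0.6642
Then solve for n' with r_old = 0.6642, r_target = 0.91: n' = 0.91(1 − 0.6642)/[0.6642(1 − 0.91)] = 5.1119
Items = 5.1119 × 46 ≈ 235.15 → 236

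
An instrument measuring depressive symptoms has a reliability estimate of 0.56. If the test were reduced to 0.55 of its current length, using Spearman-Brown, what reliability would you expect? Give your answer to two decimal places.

r_new = 0.55·0.56 / [1 + (0.55 − 1)·0.56]
r_new = 0.3080 / 0.7480 ≈ 0.4118

0.41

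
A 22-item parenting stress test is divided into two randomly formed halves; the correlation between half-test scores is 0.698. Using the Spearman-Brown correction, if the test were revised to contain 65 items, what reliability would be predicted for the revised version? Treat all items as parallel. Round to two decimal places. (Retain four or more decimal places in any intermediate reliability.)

Full-test reliability from the split-half r: r_full = 2(0.698)/(1 + 0.698) = 0.8221
Then adjust to 65 items: n = 65/22 = 2.9545
r_new = n·r_full / (1 + (n − 1)·r_full) = 2.4289 / 2.6068 ≈ 0.9318

0.93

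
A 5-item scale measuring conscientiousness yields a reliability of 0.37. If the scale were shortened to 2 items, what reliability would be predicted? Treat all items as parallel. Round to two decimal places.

0.19

Length ratio n = 2/5 = 0.4
r_new = (0.4 × 0.37) / (1 + (0.4 − 1) × 0.37)
     = 0.1480 / 0.7780 = 0.1902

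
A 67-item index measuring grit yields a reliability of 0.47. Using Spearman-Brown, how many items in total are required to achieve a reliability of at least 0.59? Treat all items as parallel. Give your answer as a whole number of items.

Rearranging the Spearman-Brown formula for n,
n = r*(1 − r) / [ r (1 − r*) ]
n = [0.59 × 0.53] / [0.47 × 0.41]
n = 0.3127 / 0.1927 ≈ 1.6227
1.6227 × 67 = 108.72 → 109 items

109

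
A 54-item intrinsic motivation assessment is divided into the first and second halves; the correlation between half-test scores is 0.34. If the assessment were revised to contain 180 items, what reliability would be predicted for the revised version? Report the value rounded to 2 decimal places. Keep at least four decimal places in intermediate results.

Spearman-Brown correction (n = 2): r_full = 2·0.34/(1 + 0.34) = 0.5075
Length factor from 54 to 180 items: n = 180/54 = 3.3333
r_new = n·r_full / (1 + (n − 1)·r_full) = 1.6916 / 2.1841 ≈ 0.7745

0.77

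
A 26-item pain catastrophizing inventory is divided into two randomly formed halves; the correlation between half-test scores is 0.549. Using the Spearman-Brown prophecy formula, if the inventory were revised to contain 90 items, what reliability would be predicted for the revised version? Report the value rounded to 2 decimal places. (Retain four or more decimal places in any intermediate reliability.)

0.89

First correct the split-half correlation to full-test reliability: r_full = 2 × 0.549 / (1 + 0.549) ≈ 0.7088
Length factor from 26 to 90 items: n = 90/26 = 3.4615
r_new = n·r_full / (1 + (n − 1)·r_full) = 2.4535 / 2.7447 ≈ 0.8939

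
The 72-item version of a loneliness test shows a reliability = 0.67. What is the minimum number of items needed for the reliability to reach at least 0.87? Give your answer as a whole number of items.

238

n = [0.87 × 0.33] / [0.67 × 0.13]
  = 0.2871 / 0.0871 = 3.2962
Items needed = n × 72 = 3.2962 × 72 ≈ 237.33 → round up to 238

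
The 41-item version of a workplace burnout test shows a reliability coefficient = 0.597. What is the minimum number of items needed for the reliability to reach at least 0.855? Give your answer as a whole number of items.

164

Rearranging the Spearman-Brown formula for n,
n = r_target (1 − r_old) / [ r_old (1 − r_target) ]
n = 0.855 × (1 − 0.597) / [ 0.597 × (1 − 0.855) ]
  = 0.344565 / 0.086565 = 3.9804
So the test needs 3.9804 × 41 ≈ 163.20 items; rounding up, 164.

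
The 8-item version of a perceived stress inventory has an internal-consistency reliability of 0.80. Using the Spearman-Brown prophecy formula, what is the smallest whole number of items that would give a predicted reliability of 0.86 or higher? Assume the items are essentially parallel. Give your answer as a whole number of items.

13

Rearranging the Spearman-Brown formula for n,
n = r*(1 − r) / [ r (1 − r*) ]
n = 0.86(1 − 0.80) / [0.80(1 − 0.86)]
n = 0.1720 / 0.1120 ≈ 1.5357
So the test needs 1.5357 × 8 ≈ 12.29 items; rounding up, 13.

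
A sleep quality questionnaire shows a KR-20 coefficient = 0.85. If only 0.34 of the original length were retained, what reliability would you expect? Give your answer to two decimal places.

By Spearman-Brown, r_new = n r / (1 + (n − 1) r).
r_new = 0.34·0.85 / [1 + (0.34 − 1)·0.85]
r_new = 0.2890 / 0.4390 ≈ 0.6583

0.66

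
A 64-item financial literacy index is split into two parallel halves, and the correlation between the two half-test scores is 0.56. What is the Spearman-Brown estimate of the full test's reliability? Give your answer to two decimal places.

Apply the Spearman-Brown correction with n = 2:
r_full = 2(0.56) / (1 + 0.56)
r_full = 1.1200 / 1.5600 ≈ 0.7179

0.72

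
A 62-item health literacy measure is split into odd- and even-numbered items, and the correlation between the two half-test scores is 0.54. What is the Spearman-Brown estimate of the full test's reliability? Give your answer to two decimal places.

Apply the Spearman-Brown correction with n = 2:
r_full = 2(0.54) / (1 + 0.54)
       = 1.0800 / 1.5400 = 0.7013

0.70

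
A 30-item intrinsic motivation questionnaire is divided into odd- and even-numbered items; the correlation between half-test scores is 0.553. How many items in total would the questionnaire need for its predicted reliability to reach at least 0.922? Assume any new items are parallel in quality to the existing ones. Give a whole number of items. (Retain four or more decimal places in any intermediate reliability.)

144

r_full = 2(0.553)/(1 + 0.553) = 0.7122
n = r_tgt(1 − r_full) / [r_full(1 − r_tgt)] = 0.922 × 0.2878 / (0.7122 × 0.078) ≈ 4.7767
Items = 4.7767 × 30 ≈ 143.30 → 144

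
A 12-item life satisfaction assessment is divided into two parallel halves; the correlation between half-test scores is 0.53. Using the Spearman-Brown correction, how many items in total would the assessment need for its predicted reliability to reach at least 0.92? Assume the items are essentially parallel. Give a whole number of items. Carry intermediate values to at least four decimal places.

62

Corrected full-test reliability: r_full = 2 × 0.53 / (1 + 0.53) ≈ 0.6928
Solve Spearman-Brown for n: n = 0.92(1 − 0.6928) / [0.6928(1 − 0.92)] = 5.0993
Items = 5.0993 × 12 ≈ 61.19 → 62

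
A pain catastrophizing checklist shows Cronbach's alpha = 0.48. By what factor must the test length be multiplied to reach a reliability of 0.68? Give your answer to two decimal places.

2.30

Rearranging the Spearman-Brown formula for n,
n = r*(1 − r) / [ r (1 − r*) ]
n = 0.68(1 − 0.48) / [0.48(1 − 0.68)]
  = 0.3536 / 0.1536 = 2.3021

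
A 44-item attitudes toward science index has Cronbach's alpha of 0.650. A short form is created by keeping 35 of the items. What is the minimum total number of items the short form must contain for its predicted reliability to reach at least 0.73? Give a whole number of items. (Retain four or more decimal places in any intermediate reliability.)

65

First, r for the 35-item form: n = 35/44 = 0.7955, so r_35 = 0.7955·0.650/(1 + (0.7955 − 1)·0.650) = 0.5963
Then solve for n' with r_old = 0.5963, r_target = 0.73: n' = 0.73(1 − 0.5963)/[0.5963(1 − 0.73)] = 1.8304
Items = 1.8304 × 35 ≈ 64.06 → 65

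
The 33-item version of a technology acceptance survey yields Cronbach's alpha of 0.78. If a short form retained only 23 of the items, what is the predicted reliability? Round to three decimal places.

0.712

n = 23/33 = 0.697
r_new = (0.697 × 0.78) / (1 + (0.697 − 1) × 0.78)
r_new = 0.5437 / 0.7637 ≈ 0.7119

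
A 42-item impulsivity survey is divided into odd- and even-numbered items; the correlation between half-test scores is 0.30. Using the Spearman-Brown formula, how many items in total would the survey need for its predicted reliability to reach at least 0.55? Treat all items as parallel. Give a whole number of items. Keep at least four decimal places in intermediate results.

60

r_full = 2(0.30)/(1 + 0.30) = 0.4615
n = r_tgt(1 − r_full) / [r_full(1 − r_tgt)] = 0.55 × 0.5385 / (0.4615 × 0.45) ≈ 1.4261
Items = 1.4261 × 42 ≈ 59.90 → 60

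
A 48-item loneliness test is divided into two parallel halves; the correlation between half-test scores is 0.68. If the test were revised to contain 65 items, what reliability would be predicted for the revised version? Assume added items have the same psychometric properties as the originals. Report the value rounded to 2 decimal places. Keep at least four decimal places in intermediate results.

0.85

First correct the split-half correlation to full-test reliability: r_full = 2 × 0.68 / (1 + 0.68) ≈ 0.8095
Length factor from 48 to 65 items: n = 65/48 = 1.3542
r_new = n·r_full / (1 + (n − 1)·r_full) = 1.0962 / 1.2867 ≈ 0.8519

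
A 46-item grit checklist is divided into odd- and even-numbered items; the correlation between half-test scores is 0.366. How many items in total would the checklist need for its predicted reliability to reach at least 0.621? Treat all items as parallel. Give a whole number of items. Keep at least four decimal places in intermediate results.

r_full = 2(0.366)/(1 + 0.366) = 0.5359
n = r_tgt(1 − r_full) / [r_full(1 − r_tgt)] = 0.621 × 0.4641 / (0.5359 × 0.379) ≈ 1.4190
Required items = 1.4190 × 46 = 65.27, so 66 items.

66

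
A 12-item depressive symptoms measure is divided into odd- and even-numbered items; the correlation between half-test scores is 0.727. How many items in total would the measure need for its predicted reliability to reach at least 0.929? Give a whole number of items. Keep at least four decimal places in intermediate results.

Corrected full-test reliability: r_full = 2 × 0.727 / (1 + 0.727) ≈ 0.8419
Solve Spearman-Brown for n: n = 0.929(1 − 0.8419) / [0.8419(1 − 0.929)] = 2.4571
Items = 2.4571 × 12 ≈ 29.49 → 30

30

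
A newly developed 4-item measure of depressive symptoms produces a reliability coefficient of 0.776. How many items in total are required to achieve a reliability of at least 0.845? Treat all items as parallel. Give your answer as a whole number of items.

Invert Spearman-Brown to solve for n:
n = r*(1 − r) / [ r (1 − r*) ]
n = [0.845 × 0.224] / [0.776 × 0.155]
  = 0.189280 / 0.120280 = 1.5737
So the test needs 1.5737 × 4 ≈ 6.29 items; rounding up, 7.

7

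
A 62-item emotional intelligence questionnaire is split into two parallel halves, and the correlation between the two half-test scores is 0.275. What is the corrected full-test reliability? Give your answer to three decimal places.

0.431

The full test is twice the length of either half (n = 2).
r_full = 2(0.275) / (1 + 0.275)
r_full = 0.5500 / 1.2750 ≈ 0.4314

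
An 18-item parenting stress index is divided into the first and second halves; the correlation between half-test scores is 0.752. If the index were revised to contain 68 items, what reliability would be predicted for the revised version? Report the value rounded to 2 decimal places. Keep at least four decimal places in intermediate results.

First correct the split-half correlation to full-test reliability: r_full = 2 × 0.752 / (1 + 0.752) ≈ 0.8584
Length factor from 18 to 68 items: n = 68/18 = 3.7778
r_new = n·r_full / (1 + (n − 1)·r_full) = 3.2429 / 3.3845 ≈ 0.9582

0.96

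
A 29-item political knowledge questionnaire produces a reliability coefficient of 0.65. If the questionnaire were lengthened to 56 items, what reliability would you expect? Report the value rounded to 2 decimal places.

The new length is 56/29 = 1.931 times the old.
By Spearman-Brown, r_new = n r / (1 + (n − 1) r).
r_new = 1.931·0.65 / [1 + (1.931 − 1)·0.65]
     = 1.2551 / 1.6052 = 0.7819

0.78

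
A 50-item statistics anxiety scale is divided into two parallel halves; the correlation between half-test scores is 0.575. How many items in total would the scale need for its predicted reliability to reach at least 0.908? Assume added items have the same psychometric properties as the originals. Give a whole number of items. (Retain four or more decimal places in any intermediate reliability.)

183

r_full = 2(0.575)/(1 + 0.575) = 0.7302
Solve Spearman-Brown for n: n = 0.908(1 − 0.7302) / [0.7302(1 − 0.908)] = 3.6467
Required items = 3.6467 × 50 = 182.34, so 183 items.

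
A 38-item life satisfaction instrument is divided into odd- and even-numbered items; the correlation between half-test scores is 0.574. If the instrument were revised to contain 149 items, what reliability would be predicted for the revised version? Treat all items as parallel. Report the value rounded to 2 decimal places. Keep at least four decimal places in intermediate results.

0.91

Spearman-Brown correction (n = 2): r_full = 2·0.574/(1 + 0.574) = 0.7294
Then adjust to 149 items: n = 149/38 = 3.9211
r_new = n·r_full / (1 + (n − 1)·r_full) = 2.8601 / 3.1307 ≈ 0.9136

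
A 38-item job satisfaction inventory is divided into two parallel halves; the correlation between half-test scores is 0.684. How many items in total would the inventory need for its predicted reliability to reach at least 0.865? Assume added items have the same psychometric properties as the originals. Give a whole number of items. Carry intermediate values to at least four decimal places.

r_full = 2(0.684)/(1 + 0.684) = 0.8124
n = r_tgt(1 − r_full) / [r_full(1 − r_tgt)] = 0.865 × 0.1876 / (0.8124 × 0.135) ≈ 1.4796
Items = 1.4796 × 38 ≈ 56.22 → 57

57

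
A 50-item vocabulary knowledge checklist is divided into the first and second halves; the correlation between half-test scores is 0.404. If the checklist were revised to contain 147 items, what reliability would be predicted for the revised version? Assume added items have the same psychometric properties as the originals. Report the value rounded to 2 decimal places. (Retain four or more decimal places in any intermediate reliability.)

0.80

Full-test reliability from the split-half r: r_full = 2(0.404)/(1 + 0.404) = 0.5755
Then adjust to 147 items: n = 147/50 = 2.9400
r_new = n·r_full / (1 + (n − 1)·r_full) = 1.6920 / 2.1165 ≈ 0.7994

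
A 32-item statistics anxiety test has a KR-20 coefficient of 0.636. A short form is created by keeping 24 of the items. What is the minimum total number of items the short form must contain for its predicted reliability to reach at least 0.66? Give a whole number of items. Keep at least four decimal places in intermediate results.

36

First, r for the 24-item form: n = 24/32 = 0.7500, so r_24 = 0.7500·0.636/(1 + (0.7500 − 1)·0.636) = 0.5672
Then solve for n' with r_old = 0.5672, r_target = 0.66: n' = 0.66(1 − 0.5672)/[0.5672(1 − 0.66)] = 1.4812
Items = 1.4812 × 24 ≈ 35.55 → 36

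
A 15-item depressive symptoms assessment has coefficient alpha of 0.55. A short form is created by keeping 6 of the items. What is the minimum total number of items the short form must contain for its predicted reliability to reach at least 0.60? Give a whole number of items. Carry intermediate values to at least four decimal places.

First, r for the 6-item form: n = 6/15 = 0.4000, so r_6 = 0.4000·0.55/(1 + (0.4000 − 1)·0.55) = 0.3284
Length factor from the short form to reach 0.60: n' = 0.60(1 − 0.3284) / [0.3284(1 − 0.60)] ≈ 3.0676
Items = 3.0676 × 6 ≈ 18.41 → 19

19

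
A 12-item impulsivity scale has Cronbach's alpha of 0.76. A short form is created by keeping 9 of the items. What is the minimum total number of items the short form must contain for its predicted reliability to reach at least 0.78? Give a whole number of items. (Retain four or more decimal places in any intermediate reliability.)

14

First, r for the 9-item form: n = 9/12 = 0.7500, so r_9 = 0.7500·0.76/(1 + (0.7500 − 1)·0.76) = 0.7037
Length factor from the short form to reach 0.78: n' = 0.78(1 − 0.7037) / [0.7037(1 − 0.78)] ≈ 1.4928
Items = 1.4928 × 9 ≈ 13.44 → 14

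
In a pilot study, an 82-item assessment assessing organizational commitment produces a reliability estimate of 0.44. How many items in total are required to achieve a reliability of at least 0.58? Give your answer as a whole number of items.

145

Invert Spearman-Brown to solve for n:
n = r*(1 − r) / [ r (1 − r*) ]
n = 0.58 × (1 − 0.44) / [ 0.44 × (1 − 0.58) ]
n = 0.3248 / 0.1848 ≈ 1.7576
Items needed = n × 82 = 1.7576 × 82 ≈ 144.12 → round up to 145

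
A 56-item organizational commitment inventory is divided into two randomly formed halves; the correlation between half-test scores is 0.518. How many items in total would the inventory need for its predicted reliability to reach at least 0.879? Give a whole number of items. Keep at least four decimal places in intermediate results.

190

r_full = 2(0.518)/(1 + 0.518) = 0.6825
Solve Spearman-Brown for n: n = 0.879(1 − 0.6825) / [0.6825(1 − 0.879)] = 3.3794
Items = 3.3794 × 56 ≈ 189.25 → 190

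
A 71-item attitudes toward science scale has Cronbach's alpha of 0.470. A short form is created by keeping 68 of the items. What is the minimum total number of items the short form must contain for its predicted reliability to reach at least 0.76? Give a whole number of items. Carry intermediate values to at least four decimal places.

Short-form reliability: n = 68/71 = 0.9577; r_68 = n·r/(1+(n−1)r) ≈ 0.4592
Length factor from the short form to reach 0.76: n' = 0.76(1 − 0.4592) / [0.4592(1 − 0.76)] ≈ 3.7294
Total items = 3.7294 × 68 = 253.60, rounded up to 254.

254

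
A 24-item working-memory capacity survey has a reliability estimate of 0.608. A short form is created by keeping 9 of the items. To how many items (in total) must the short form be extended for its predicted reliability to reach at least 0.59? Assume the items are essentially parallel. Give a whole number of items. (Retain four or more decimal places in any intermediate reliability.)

First, r for the 9-item form: n = 9/24 = 0.3750, so r_9 = 0.3750·0.608/(1 + (0.3750 − 1)·0.608) = 0.3677
Then solve for n' with r_old = 0.3677, r_target = 0.59: n' = 0.59(1 − 0.3677)/[0.3677(1 − 0.59)] = 2.4746
Items = 2.4746 × 9 ≈ 22.27 → 23

23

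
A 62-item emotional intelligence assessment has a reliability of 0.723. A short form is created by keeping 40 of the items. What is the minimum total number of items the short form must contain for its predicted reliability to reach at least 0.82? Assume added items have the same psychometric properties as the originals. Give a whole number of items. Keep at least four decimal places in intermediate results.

109

Short-form reliability: n = 40/62 = 0.6452; r_40 = n·r/(1+(n−1)r) ≈ 0.6274
Then solve for n' with r_old = 0.6274, r_target = 0.82: n' = 0.82(1 − 0.6274)/[0.6274(1 − 0.82)] = 2.7055
Total items = 2.7055 × 40 = 108.22, rounded up to 109.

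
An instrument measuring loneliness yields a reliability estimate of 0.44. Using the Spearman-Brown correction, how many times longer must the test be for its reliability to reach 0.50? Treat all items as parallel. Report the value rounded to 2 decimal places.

1.27

Rearranging the Spearman-Brown formula for n,
n = r*(1 − r) / [ r (1 − r*) ]
n = 0.50(1 − 0.44) / [0.44(1 − 0.50)]
  = 0.2800 / 0.2200 = 1.2727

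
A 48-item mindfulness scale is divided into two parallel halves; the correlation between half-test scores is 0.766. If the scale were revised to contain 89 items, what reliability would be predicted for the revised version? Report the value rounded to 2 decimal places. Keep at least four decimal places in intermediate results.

0.92

Spearman-Brown correction (n = 2): r_full = 2·0.766/(1 + 0.766) = 0.8675
Then adjust to 89 items: n = 89/48 = 1.8542
r_new = n·r_full / (1 + (n − 1)·r_full) = 1.6085 / 1.7410 ≈ 0.9239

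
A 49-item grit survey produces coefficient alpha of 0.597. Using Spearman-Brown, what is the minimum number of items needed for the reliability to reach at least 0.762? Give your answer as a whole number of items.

106

Spearman-Brown solved for the length factor n:
n = r*(1 − r) / [ r (1 − r*) ]
n = [0.762 × 0.403] / [0.597 × 0.238]
n = 0.307086 / 0.142086 ≈ 2.1613
Items needed = n × 49 = 2.1613 × 49 ≈ 105.90 → round up to 106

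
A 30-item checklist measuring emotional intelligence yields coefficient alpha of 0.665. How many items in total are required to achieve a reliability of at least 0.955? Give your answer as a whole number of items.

321

Spearman-Brown solved for the length factor n:
n = r_target (1 − r_old) / [ r_old (1 − r_target) ]
n = [0.955 × 0.335] / [0.665 × 0.045]
n = 0.319925 / 0.029925 ≈ 10.6909
Items needed = n × 30 = 10.6909 × 30 ≈ 320.73 → round up to 321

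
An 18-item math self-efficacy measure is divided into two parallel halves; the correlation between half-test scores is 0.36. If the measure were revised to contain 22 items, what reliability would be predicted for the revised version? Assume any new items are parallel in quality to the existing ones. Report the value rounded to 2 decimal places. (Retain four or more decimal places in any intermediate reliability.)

0.58

First correct the split-half correlation to full-test reliability: r_full = 2 × 0.36 / (1 + 0.36) ≈ 0.5294
Length factor from 18 to 22 items: n = 22/18 = 1.2222
r_new = n·r_full / (1 + (n − 1)·r_full) = 0.6470 / 1.1176 ≈ 0.5789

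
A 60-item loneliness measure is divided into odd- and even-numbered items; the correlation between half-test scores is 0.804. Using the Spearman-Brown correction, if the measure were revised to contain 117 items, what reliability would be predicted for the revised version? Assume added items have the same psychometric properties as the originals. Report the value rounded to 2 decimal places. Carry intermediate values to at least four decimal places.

0.94

First correct the split-half correlation to full-test reliability: r_full = 2 × 0.804 / (1 + 0.804) ≈ 0.8914
Length factor from 60 to 117 items: n = 117/60 = 1.9500
r_new = n·r_full / (1 + (n − 1)·r_full) = 1.7382 / 1.8468 ≈ 0.9412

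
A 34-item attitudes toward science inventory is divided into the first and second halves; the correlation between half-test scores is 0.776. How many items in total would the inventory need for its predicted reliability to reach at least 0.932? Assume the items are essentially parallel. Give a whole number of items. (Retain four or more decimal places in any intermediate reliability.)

68

Corrected full-test reliability: r_full = 2 × 0.776 / (1 + 0.776) ≈ 0.8739
n = r_tgt(1 − r_full) / [r_full(1 − r_tgt)] = 0.932 × 0.1261 / (0.8739 × 0.068) ≈ 1.9777
Items = 1.9777 × 34 ≈ 67.24 → 68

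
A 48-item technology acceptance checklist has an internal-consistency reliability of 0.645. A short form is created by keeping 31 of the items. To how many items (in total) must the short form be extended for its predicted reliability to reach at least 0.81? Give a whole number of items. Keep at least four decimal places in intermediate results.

Short-form reliability: n = 31/48 = 0.6458; r_31 = n·r/(1+(n−1)r) ≈ 0.5399
Length factor from the short form to reach 0.81: n' = 0.81(1 − 0.5399) / [0.5399(1 − 0.81)] ≈ 3.6330
Items = 3.6330 × 31 ≈ 112.62 → 113

113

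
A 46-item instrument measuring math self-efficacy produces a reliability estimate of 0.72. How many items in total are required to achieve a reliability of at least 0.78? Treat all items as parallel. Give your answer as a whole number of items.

64

n = 0.78(1 − 0.72) / [0.72(1 − 0.78)]
n = 0.2184 / 0.1584 ≈ 1.3788
Items needed = n × 46 = 1.3788 × 46 ≈ 63.42 → round up to 64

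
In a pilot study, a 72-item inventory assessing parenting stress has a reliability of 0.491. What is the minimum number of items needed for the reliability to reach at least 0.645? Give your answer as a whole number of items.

n = [0.645 × 0.509] / [0.491 × 0.355]
  = 0.328305 / 0.174305 = 1.8835
1.8835 × 72 = 135.61 → 136 items

136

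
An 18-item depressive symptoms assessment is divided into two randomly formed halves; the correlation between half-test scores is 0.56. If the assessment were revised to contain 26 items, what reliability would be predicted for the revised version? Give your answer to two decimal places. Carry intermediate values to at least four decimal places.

Spearman-Brown correction (n = 2): r_full = 2·0.56/(1 + 0.56) = 0.7179
Then adjust to 26 items: n = 26/18 = 1.4444
r_new = n·r_full / (1 + (n − 1)·r_full) = 1.0369 / 1.3190 ≈ 0.7861

0.79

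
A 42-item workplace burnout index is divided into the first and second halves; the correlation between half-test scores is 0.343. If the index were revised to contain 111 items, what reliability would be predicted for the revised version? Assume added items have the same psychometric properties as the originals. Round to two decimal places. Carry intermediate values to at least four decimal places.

0.73

Spearman-Brown correction (n = 2): r_full = 2·0.343/(1 + 0.343) = 0.5108
Length factor from 42 to 111 items: n = 111/42 = 2.6429
r_new = n·r_full / (1 + (n − 1)·r_full) = 1.3500 / 1.8392 ≈ 0.7340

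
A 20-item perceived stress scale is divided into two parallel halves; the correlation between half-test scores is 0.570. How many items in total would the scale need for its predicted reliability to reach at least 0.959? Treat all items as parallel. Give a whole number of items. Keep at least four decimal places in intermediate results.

177

Corrected full-test reliability: r_full = 2 × 0.570 / (1 + 0.570) ≈ 0.7261
n = r_tgt(1 − r_full) / [r_full(1 − r_tgt)] = 0.959 × 0.2739 / (0.7261 × 0.041) ≈ 8.8233
Required items = 8.8233 × 20 = 176.47, so 177 items.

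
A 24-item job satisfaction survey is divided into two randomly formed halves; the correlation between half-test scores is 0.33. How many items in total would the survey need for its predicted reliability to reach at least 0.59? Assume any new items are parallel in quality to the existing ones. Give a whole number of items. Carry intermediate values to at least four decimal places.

36

Corrected full-test reliability: r_full = 2 × 0.33 / (1 + 0.33) ≈ 0.4962
Solve Spearman-Brown for n: n = 0.59(1 − 0.4962) / [0.4962(1 − 0.59)] = 1.4611
Items = 1.4611 × 24 ≈ 35.07 → 36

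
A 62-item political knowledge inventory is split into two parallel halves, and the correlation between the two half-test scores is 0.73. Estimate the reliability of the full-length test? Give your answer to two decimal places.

0.84

The full test is twice the length of either half (n = 2).
r_full = 2r_hh / (1 + r_hh) = 2 × 0.73 / (1 + 0.73)
       = 1.4600 / 1.7300 = 0.8439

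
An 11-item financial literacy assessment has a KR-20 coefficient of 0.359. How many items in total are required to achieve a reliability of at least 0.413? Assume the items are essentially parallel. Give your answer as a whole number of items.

14

n = 0.413(1 − 0.359) / [0.359(1 − 0.413)]
  = 0.264733 / 0.210733 = 1.2562
1.2562 × 11 = 13.82 → 14 items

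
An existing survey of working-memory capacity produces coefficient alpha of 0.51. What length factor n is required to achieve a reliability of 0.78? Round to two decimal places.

Invert Spearman-Brown to solve for n:
n = r_target (1 − r_old) / [ r_old (1 − r_target) ]
n = [0.78 × 0.49] / [0.51 × 0.22]
  = 0.3822 / 0.1122 = 3.4064

3.41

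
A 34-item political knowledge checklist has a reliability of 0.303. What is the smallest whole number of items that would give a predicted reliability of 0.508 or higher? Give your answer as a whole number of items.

81

Rearranging the Spearman-Brown formula for n,
n = r_target (1 − r_old) / [ r_old (1 − r_target) ]
n = 0.508 × (1 − 0.303) / [ 0.303 × (1 − 0.508) ]
  = 0.354076 / 0.149076 = 2.3751
2.3751 × 34 = 80.75 → 81 items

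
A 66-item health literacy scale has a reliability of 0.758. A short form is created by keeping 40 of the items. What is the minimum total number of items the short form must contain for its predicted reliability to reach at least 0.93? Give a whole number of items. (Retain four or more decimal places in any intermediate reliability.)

280

First, r for the 40-item form: n = 40/66 = 0.6061, so r_40 = 0.6061·0.758/(1 + (0.6061 − 1)·0.758) = 0.6550
Length factor from the short form to reach 0.93: n' = 0.93(1 − 0.6550) / [0.6550(1 − 0.93)] ≈ 6.9978
Total items = 6.9978 × 40 = 279.91, rounded up to 280.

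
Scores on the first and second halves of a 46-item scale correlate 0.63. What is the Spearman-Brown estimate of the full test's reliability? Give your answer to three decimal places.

0.773

r_full = 2(0.63) / (1 + 0.63)
r_full = 1.2600 / 1.6300 ≈ 0.7730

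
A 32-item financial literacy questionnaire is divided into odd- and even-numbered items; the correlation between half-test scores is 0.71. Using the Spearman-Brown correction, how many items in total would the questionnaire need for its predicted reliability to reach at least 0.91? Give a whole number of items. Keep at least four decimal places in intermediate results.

Corrected full-test reliability: r_full = 2 × 0.71 / (1 + 0.71) ≈ 0.8304
Solve Spearman-Brown for n: n = 0.91(1 − 0.8304) / [0.8304(1 − 0.91)] = 2.0651
Required items = 2.0651 × 32 = 66.08, so 67 items.

67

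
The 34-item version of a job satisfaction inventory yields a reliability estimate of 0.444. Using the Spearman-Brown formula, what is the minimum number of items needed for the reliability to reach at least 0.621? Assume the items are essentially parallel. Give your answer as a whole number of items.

Rearranging the Spearman-Brown formula for n,
n = r*(1 − r) / [ r (1 − r*) ]
n = [0.621 × 0.556] / [0.444 × 0.379]
  = 0.345276 / 0.168276 = 2.0518
2.0518 × 34 = 69.76 → 70 items

70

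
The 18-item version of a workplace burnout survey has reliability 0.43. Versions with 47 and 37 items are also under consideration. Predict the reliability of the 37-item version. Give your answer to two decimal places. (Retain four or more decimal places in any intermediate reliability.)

0.61

Only the ratio of lengths matters: n = 37/18 = 2.0556
r_{37} = n·r / (1 + (n − 1)·r) = 0.8839 / 1.4539 ≈ 0.6080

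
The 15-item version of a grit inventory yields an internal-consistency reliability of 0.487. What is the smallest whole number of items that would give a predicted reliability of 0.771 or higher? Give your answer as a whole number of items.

54

Rearranging the Spearman-Brown formula for n,
n = r_target (1 − r_old) / [ r_old (1 − r_target) ]
n = [0.771 × 0.513] / [0.487 × 0.229]
n = 0.395523 / 0.111523 ≈ 3.5466
So the test needs 3.5466 × 15 ≈ 53.20 items; rounding up, 54.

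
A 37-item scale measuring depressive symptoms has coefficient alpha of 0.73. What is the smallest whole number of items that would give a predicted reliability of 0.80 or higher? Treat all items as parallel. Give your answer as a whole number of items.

Spearman-Brown solved for the length factor n:
n = r_target (1 − r_old) / [ r_old (1 − r_target) ]
n = 0.80 × (1 − 0.73) / [ 0.73 × (1 − 0.80) ]
n = 0.2160 / 0.1460 ≈ 1.4795
Items needed = n × 37 = 1.4795 × 37 ≈ 54.74 → round up to 55

55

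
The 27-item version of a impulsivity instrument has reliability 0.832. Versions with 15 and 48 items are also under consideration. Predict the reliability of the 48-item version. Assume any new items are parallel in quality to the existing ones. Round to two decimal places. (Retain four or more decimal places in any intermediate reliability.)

0.90

The 15-item form is not needed; work directly from the 27-item form with n = 48/27 = 1.7778.
r_{48} = n·r / (1 + (n − 1)·r) = 1.4791 / 1.6471 ≈ 0.8980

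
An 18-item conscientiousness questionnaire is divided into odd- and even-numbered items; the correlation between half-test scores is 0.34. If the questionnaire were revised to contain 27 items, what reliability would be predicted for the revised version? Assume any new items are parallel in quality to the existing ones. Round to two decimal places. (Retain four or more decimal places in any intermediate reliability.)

0.61

Spearman-Brown correction (n = 2): r_full = 2·0.34/(1 + 0.34) = 0.5075
Length factor from 18 to 27 items: n = 27/18 = 1.5000
r_new = n·r_full / (1 + (n − 1)·r_full) = 0.7612 / 1.2537 ≈ 0.6072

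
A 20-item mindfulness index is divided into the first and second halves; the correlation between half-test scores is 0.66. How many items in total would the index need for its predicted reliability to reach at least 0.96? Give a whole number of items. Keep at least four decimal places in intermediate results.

r_full = 2(0.66)/(1 + 0.66) = 0.7952
n = r_tgt(1 − r_full) / [r_full(1 − r_tgt)] = 0.96 × 0.2048 / (0.7952 × 0.04) ≈ 6.1811
Items = 6.1811 × 20 ≈ 123.62 → 124

124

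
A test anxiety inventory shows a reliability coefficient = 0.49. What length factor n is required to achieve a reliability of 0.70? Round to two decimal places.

2.43

Spearman-Brown solved for the length factor n:
n = r*(1 − r) / [ r (1 − r*) ]
n = [0.70 × 0.51] / [0.49 × 0.30]
n = 0.3570 / 0.1470 ≈ 2.4286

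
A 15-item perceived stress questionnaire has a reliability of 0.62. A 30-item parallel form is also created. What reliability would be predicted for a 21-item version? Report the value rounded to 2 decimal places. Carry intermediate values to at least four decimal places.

0.70

Only the ratio of lengths matters: n = 21/15 = 1.4000
r_{21} = n·r / (1 + (n − 1)·r) = 0.8680 / 1.2480 ≈ 0.6955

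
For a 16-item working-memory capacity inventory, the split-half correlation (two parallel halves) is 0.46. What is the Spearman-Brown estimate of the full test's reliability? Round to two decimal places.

The full test is twice the length of either half (n = 2).
r_full = 2r_hh / (1 + r_hh) = 2 × 0.46 / (1 + 0.46)
       = 0.9200 / 1.4600 = 0.6301

0.63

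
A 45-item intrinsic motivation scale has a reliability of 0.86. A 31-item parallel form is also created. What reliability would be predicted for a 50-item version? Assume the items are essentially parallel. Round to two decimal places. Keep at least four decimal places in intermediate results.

0.87

Only the ratio of lengths matters: n = 50/45 = 1.1111
r_{50} = n·r / (1 + (n − 1)·r) = 0.9555 / 1.0955 ≈ 0.8722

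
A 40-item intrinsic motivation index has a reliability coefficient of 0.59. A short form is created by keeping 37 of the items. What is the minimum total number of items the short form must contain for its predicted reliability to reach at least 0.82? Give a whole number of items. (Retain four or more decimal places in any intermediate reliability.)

First, r for the 37-item form: n = 37/40 = 0.9250, so r_37 = 0.9250·0.59/(1 + (0.9250 − 1)·0.59) = 0.5710
Then solve for n' with r_old = 0.5710, r_target = 0.82: n' = 0.82(1 − 0.5710)/[0.5710(1 − 0.82)] = 3.4227
Items = 3.4227 × 37 ≈ 126.64 → 127

127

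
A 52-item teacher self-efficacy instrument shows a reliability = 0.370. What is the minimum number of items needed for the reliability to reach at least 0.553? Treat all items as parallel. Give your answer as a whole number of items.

Rearranging the Spearman-Brown formula for n,
n = r*(1 − r) / [ r (1 − r*) ]
n = [0.553 × 0.630] / [0.370 × 0.447]
n = 0.348390 / 0.165390 ≈ 2.1065
2.1065 × 52 = 109.54 → 110 items

110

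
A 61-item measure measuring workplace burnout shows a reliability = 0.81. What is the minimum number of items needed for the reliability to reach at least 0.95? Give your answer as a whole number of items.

Spearman-Brown solved for the length factor n:
n = r*(1 − r) / [ r (1 − r*) ]
n = [0.95 × 0.19] / [0.81 × 0.05]
n = 0.1805 / 0.0405 ≈ 4.4568
So the test needs 4.4568 × 61 ≈ 271.86 items; rounding up, 272.

272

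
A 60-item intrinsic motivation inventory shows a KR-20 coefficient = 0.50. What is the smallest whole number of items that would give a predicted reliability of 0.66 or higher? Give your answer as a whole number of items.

Invert Spearman-Brown to solve for n:
n = r_target (1 − r_old) / [ r_old (1 − r_target) ]
n = 0.66 × (1 − 0.50) / [ 0.50 × (1 − 0.66) ]
  = 0.3300 / 0.1700 = 1.9412
So the test needs 1.9412 × 60 ≈ 116.47 items; rounding up, 117.

117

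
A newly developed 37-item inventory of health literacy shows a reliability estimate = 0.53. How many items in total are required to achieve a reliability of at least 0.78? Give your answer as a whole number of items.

117

Rearranging the Spearman-Brown formula for n,
n = r_target (1 − r_old) / [ r_old (1 − r_target) ]
n = [0.78 × 0.47] / [0.53 × 0.22]
n = 0.3666 / 0.1166 ≈ 3.1441
So the test needs 3.1441 × 37 ≈ 116.33 items; rounding up, 117.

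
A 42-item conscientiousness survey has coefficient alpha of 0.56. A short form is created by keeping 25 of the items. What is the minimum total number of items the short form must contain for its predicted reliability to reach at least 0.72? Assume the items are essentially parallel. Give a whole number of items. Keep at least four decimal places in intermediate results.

85

First, r for the 25-item form: n = 25/42 = 0.5952, so r_25 = 0.5952·0.56/(1 + (0.5952 − 1)·0.56) = 0.4310
Length factor from the short form to reach 0.72: n' = 0.72(1 − 0.4310) / [0.4310(1 − 0.72)] ≈ 3.3948
Items = 3.3948 × 25 ≈ 84.87 → 85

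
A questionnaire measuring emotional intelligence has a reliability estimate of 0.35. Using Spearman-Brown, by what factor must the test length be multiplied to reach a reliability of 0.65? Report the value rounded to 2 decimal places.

n = [0.65 × 0.65] / [0.35 × 0.35]
n = 0.4225 / 0.1225 ≈ 3.4490

3.45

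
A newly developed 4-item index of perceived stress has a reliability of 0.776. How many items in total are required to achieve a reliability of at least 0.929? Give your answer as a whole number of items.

16

Invert Spearman-Brown to solve for n:
n = r_target (1 − r_old) / [ r_old (1 − r_target) ]
n = 0.929 × (1 − 0.776) / [ 0.776 × (1 − 0.929) ]
n = 0.208096 / 0.055096 ≈ 3.7770
Items needed = n × 4 = 3.7770 × 4 ≈ 15.11 → round up to 16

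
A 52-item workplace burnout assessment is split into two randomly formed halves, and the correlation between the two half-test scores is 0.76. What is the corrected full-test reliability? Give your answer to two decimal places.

0.86

Each half is half the length of the full test, so the full test is n = 2 times a half.
r_full = 2(0.76) / (1 + 0.76)
       = 1.5200 / 1.7600 = 0.8636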